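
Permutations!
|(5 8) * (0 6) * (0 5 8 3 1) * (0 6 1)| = |(8)(0 1 6 5 3)| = 5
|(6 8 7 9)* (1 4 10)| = 12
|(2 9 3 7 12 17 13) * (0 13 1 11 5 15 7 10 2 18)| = 84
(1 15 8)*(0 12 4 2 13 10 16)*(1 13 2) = [12, 15, 2, 3, 1, 5, 6, 7, 13, 9, 16, 11, 4, 10, 14, 8, 0] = (0 12 4 1 15 8 13 10 16)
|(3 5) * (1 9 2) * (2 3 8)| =6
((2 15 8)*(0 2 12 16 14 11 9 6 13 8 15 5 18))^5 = ((0 2 5 18)(6 13 8 12 16 14 11 9))^5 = (0 2 5 18)(6 14 8 9 16 13 11 12)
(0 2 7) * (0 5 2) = (2 7 5) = [0, 1, 7, 3, 4, 2, 6, 5]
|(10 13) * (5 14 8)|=6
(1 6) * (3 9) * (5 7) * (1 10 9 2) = (1 6 10 9 3 2)(5 7) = [0, 6, 1, 2, 4, 7, 10, 5, 8, 3, 9]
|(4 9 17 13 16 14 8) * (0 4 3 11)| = |(0 4 9 17 13 16 14 8 3 11)| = 10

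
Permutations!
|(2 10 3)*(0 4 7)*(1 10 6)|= 15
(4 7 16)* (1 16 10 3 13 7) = (1 16 4)(3 13 7 10) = [0, 16, 2, 13, 1, 5, 6, 10, 8, 9, 3, 11, 12, 7, 14, 15, 4]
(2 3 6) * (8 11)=(2 3 6)(8 11)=[0, 1, 3, 6, 4, 5, 2, 7, 11, 9, 10, 8]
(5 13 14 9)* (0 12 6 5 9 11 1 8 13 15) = [12, 8, 2, 3, 4, 15, 5, 7, 13, 9, 10, 1, 6, 14, 11, 0] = (0 12 6 5 15)(1 8 13 14 11)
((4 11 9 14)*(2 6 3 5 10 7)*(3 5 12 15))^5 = ((2 6 5 10 7)(3 12 15)(4 11 9 14))^5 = (3 15 12)(4 11 9 14)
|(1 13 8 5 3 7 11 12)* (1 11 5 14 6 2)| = |(1 13 8 14 6 2)(3 7 5)(11 12)| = 6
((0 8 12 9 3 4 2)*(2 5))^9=((0 8 12 9 3 4 5 2))^9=(0 8 12 9 3 4 5 2)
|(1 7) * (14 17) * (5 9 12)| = 6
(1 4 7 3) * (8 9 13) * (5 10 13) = [0, 4, 2, 1, 7, 10, 6, 3, 9, 5, 13, 11, 12, 8] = (1 4 7 3)(5 10 13 8 9)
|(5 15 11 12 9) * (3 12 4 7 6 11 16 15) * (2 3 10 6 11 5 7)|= |(2 3 12 9 7 11 4)(5 10 6)(15 16)|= 42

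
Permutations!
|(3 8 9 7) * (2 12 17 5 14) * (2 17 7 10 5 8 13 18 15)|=|(2 12 7 3 13 18 15)(5 14 17 8 9 10)|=42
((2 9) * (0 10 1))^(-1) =(0 1 10)(2 9)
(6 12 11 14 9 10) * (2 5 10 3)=(2 5 10 6 12 11 14 9 3)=[0, 1, 5, 2, 4, 10, 12, 7, 8, 3, 6, 14, 11, 13, 9]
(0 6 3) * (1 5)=(0 6 3)(1 5)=[6, 5, 2, 0, 4, 1, 3]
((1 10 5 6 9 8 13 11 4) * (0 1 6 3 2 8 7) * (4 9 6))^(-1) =(0 7 9 11 13 8 2 3 5 10 1)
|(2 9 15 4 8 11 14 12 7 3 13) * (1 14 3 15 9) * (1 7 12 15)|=10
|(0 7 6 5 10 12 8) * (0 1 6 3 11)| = |(0 7 3 11)(1 6 5 10 12 8)| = 12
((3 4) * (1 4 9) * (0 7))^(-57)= (0 7)(1 9 3 4)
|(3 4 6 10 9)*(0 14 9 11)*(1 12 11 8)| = |(0 14 9 3 4 6 10 8 1 12 11)| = 11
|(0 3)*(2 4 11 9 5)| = 10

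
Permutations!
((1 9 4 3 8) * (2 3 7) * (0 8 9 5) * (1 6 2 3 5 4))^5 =(9)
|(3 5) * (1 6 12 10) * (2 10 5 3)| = 6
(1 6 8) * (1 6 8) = (1 8 6) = [0, 8, 2, 3, 4, 5, 1, 7, 6]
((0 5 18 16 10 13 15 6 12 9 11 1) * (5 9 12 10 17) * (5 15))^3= (0 1 11 9)(5 17 10 18 15 13 16 6)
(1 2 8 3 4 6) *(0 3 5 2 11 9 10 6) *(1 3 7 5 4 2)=[7, 11, 8, 2, 0, 1, 3, 5, 4, 10, 6, 9]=(0 7 5 1 11 9 10 6 3 2 8 4)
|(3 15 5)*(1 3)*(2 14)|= 4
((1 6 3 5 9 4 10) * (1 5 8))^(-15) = ((1 6 3 8)(4 10 5 9))^(-15) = (1 6 3 8)(4 10 5 9)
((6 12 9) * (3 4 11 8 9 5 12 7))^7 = (5 12)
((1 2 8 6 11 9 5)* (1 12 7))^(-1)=((1 2 8 6 11 9 5 12 7))^(-1)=(1 7 12 5 9 11 6 8 2)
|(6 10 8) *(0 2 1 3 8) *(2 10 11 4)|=14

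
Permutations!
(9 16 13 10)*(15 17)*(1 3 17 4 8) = (1 3 17 15 4 8)(9 16 13 10) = [0, 3, 2, 17, 8, 5, 6, 7, 1, 16, 9, 11, 12, 10, 14, 4, 13, 15]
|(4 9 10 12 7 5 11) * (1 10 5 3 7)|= |(1 10 12)(3 7)(4 9 5 11)|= 12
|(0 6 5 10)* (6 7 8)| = 6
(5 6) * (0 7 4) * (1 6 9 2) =(0 7 4)(1 6 5 9 2) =[7, 6, 1, 3, 0, 9, 5, 4, 8, 2]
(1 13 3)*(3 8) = (1 13 8 3) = [0, 13, 2, 1, 4, 5, 6, 7, 3, 9, 10, 11, 12, 8]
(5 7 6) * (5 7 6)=[0, 1, 2, 3, 4, 6, 7, 5]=(5 6 7)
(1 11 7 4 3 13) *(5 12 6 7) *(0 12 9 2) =(0 12 6 7 4 3 13 1 11 5 9 2) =[12, 11, 0, 13, 3, 9, 7, 4, 8, 2, 10, 5, 6, 1]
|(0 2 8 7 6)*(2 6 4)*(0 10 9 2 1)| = 9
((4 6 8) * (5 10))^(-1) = ((4 6 8)(5 10))^(-1) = (4 8 6)(5 10)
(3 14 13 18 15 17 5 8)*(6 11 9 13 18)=[0, 1, 2, 14, 4, 8, 11, 7, 3, 13, 10, 9, 12, 6, 18, 17, 16, 5, 15]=(3 14 18 15 17 5 8)(6 11 9 13)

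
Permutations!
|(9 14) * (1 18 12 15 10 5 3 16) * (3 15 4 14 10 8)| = |(1 18 12 4 14 9 10 5 15 8 3 16)| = 12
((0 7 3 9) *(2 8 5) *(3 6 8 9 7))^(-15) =((0 3 7 6 8 5 2 9))^(-15) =(0 3 7 6 8 5 2 9)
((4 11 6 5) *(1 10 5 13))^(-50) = ((1 10 5 4 11 6 13))^(-50) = (1 13 6 11 4 5 10)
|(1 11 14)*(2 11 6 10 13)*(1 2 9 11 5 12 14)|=12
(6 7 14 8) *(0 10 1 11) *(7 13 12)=[10, 11, 2, 3, 4, 5, 13, 14, 6, 9, 1, 0, 7, 12, 8]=(0 10 1 11)(6 13 12 7 14 8)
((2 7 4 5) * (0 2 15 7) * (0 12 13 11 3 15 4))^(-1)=(0 7 15 3 11 13 12 2)(4 5)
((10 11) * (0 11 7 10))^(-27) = (0 11)(7 10)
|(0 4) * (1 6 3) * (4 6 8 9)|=|(0 6 3 1 8 9 4)|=7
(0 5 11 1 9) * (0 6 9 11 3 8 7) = (0 5 3 8 7)(1 11)(6 9) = [5, 11, 2, 8, 4, 3, 9, 0, 7, 6, 10, 1]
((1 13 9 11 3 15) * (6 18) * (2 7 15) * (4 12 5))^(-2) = (18)(1 7 3 9)(2 11 13 15)(4 12 5)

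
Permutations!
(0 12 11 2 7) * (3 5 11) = [12, 1, 7, 5, 4, 11, 6, 0, 8, 9, 10, 2, 3] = (0 12 3 5 11 2 7)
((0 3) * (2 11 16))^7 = (0 3)(2 11 16) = ((0 3)(2 11 16))^7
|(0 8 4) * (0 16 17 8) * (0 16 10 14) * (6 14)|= |(0 16 17 8 4 10 6 14)|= 8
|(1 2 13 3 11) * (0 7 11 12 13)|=15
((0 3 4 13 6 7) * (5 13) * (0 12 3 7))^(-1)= (0 6 13 5 4 3 12 7)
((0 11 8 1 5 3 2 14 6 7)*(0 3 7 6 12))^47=(0 2 5 11 14 7 8 12 3 1)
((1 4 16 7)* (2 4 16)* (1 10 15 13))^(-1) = (1 13 15 10 7 16)(2 4)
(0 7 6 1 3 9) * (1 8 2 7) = (0 1 3 9)(2 7 6 8) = [1, 3, 7, 9, 4, 5, 8, 6, 2, 0]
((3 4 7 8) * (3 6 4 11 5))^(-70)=((3 11 5)(4 7 8 6))^(-70)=(3 5 11)(4 8)(6 7)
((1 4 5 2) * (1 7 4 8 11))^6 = (11)(2 4)(5 7)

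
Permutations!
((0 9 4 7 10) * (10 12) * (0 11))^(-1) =(0 11 10 12 7 4 9)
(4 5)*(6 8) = (4 5)(6 8) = [0, 1, 2, 3, 5, 4, 8, 7, 6]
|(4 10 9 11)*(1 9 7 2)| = |(1 9 11 4 10 7 2)| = 7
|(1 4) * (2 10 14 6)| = |(1 4)(2 10 14 6)| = 4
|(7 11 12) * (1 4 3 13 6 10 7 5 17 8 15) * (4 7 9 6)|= 24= |(1 7 11 12 5 17 8 15)(3 13 4)(6 10 9)|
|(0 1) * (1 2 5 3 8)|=6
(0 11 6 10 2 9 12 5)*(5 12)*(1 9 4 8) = (12)(0 11 6 10 2 4 8 1 9 5) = [11, 9, 4, 3, 8, 0, 10, 7, 1, 5, 2, 6, 12]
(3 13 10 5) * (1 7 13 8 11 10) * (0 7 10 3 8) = [7, 10, 2, 0, 4, 8, 6, 13, 11, 9, 5, 3, 12, 1] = (0 7 13 1 10 5 8 11 3)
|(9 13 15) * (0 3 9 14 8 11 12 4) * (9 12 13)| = 20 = |(0 3 12 4)(8 11 13 15 14)|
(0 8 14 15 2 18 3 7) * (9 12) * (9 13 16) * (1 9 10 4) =[8, 9, 18, 7, 1, 5, 6, 0, 14, 12, 4, 11, 13, 16, 15, 2, 10, 17, 3] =(0 8 14 15 2 18 3 7)(1 9 12 13 16 10 4)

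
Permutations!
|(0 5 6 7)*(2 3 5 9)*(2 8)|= |(0 9 8 2 3 5 6 7)|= 8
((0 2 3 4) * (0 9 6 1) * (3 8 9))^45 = (0 9)(1 8)(2 6)(3 4)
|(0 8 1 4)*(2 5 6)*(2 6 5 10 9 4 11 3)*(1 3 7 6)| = |(0 8 3 2 10 9 4)(1 11 7 6)| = 28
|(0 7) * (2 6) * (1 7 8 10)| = 10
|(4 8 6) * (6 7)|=4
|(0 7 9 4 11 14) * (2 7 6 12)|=9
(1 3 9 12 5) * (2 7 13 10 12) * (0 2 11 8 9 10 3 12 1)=[2, 12, 7, 10, 4, 0, 6, 13, 9, 11, 1, 8, 5, 3]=(0 2 7 13 3 10 1 12 5)(8 9 11)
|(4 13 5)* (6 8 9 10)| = 12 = |(4 13 5)(6 8 9 10)|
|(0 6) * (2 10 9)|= 6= |(0 6)(2 10 9)|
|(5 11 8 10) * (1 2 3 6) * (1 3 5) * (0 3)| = |(0 3 6)(1 2 5 11 8 10)| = 6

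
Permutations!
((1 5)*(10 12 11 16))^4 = (16)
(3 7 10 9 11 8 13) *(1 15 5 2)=(1 15 5 2)(3 7 10 9 11 8 13)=[0, 15, 1, 7, 4, 2, 6, 10, 13, 11, 9, 8, 12, 3, 14, 5]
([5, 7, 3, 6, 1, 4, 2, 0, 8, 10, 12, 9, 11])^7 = [4, 0, 3, 6, 7, 1, 2, 5, 8, 11, 9, 12, 10]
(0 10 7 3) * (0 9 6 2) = (0 10 7 3 9 6 2) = [10, 1, 0, 9, 4, 5, 2, 3, 8, 6, 7]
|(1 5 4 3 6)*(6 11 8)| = 7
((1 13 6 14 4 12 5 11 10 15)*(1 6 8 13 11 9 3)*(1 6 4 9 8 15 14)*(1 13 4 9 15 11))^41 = ((3 6 13 11 10 14 15 9)(4 12 5 8))^41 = (3 6 13 11 10 14 15 9)(4 12 5 8)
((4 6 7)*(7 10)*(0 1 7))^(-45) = ((0 1 7 4 6 10))^(-45) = (0 4)(1 6)(7 10)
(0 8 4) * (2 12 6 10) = (0 8 4)(2 12 6 10) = [8, 1, 12, 3, 0, 5, 10, 7, 4, 9, 2, 11, 6]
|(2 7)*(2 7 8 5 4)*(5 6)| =5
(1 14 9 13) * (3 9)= (1 14 3 9 13)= [0, 14, 2, 9, 4, 5, 6, 7, 8, 13, 10, 11, 12, 1, 3]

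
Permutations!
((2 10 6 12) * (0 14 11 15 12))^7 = (0 6 10 2 12 15 11 14)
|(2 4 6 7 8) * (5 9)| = 10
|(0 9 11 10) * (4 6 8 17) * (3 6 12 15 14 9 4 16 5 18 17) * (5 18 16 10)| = 12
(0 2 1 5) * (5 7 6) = (0 2 1 7 6 5) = [2, 7, 1, 3, 4, 0, 5, 6]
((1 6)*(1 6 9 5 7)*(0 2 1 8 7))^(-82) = (0 9 2 5 1)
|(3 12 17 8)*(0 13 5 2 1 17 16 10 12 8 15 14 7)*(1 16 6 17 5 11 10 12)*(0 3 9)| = 17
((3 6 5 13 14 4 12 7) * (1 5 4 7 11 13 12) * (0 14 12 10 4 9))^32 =((0 14 7 3 6 9)(1 5 10 4)(11 13 12))^32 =(0 7 6)(3 9 14)(11 12 13)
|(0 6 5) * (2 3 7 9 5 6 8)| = |(0 8 2 3 7 9 5)| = 7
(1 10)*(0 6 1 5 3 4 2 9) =[6, 10, 9, 4, 2, 3, 1, 7, 8, 0, 5] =(0 6 1 10 5 3 4 2 9)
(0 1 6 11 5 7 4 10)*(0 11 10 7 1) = (1 6 10 11 5)(4 7) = [0, 6, 2, 3, 7, 1, 10, 4, 8, 9, 11, 5]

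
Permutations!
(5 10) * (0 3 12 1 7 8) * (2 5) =(0 3 12 1 7 8)(2 5 10) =[3, 7, 5, 12, 4, 10, 6, 8, 0, 9, 2, 11, 1]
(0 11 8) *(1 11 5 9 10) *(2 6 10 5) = (0 2 6 10 1 11 8)(5 9) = [2, 11, 6, 3, 4, 9, 10, 7, 0, 5, 1, 8]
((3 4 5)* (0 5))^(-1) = ((0 5 3 4))^(-1) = (0 4 3 5)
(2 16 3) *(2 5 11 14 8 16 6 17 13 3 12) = (2 6 17 13 3 5 11 14 8 16 12) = [0, 1, 6, 5, 4, 11, 17, 7, 16, 9, 10, 14, 2, 3, 8, 15, 12, 13]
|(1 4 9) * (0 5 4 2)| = 6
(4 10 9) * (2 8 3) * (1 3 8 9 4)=(1 3 2 9)(4 10)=[0, 3, 9, 2, 10, 5, 6, 7, 8, 1, 4]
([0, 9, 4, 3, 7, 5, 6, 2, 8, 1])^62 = (9)(2 7 4)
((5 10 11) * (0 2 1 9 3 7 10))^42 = (0 10 9)(1 5 7)(2 11 3) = ((0 2 1 9 3 7 10 11 5))^42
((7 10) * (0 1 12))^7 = (0 1 12)(7 10)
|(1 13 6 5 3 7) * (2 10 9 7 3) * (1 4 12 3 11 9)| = |(1 13 6 5 2 10)(3 11 9 7 4 12)| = 6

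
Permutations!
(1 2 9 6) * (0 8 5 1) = (0 8 5 1 2 9 6) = [8, 2, 9, 3, 4, 1, 0, 7, 5, 6]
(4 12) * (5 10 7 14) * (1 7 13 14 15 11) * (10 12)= (1 7 15 11)(4 10 13 14 5 12)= [0, 7, 2, 3, 10, 12, 6, 15, 8, 9, 13, 1, 4, 14, 5, 11]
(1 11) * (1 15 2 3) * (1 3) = (1 11 15 2) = [0, 11, 1, 3, 4, 5, 6, 7, 8, 9, 10, 15, 12, 13, 14, 2]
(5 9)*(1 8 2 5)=(1 8 2 5 9)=[0, 8, 5, 3, 4, 9, 6, 7, 2, 1]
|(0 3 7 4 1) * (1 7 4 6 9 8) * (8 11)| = 9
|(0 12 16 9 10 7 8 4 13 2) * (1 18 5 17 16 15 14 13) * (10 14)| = |(0 12 15 10 7 8 4 1 18 5 17 16 9 14 13 2)| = 16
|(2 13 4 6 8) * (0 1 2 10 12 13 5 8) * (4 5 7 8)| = 11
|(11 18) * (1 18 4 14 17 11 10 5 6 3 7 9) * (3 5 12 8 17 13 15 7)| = 26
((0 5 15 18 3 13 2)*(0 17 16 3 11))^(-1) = ((0 5 15 18 11)(2 17 16 3 13))^(-1) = (0 11 18 15 5)(2 13 3 16 17)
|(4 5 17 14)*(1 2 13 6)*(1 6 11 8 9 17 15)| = |(1 2 13 11 8 9 17 14 4 5 15)| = 11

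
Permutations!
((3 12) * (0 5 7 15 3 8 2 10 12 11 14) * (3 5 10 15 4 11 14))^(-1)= ((0 10 12 8 2 15 5 7 4 11 3 14))^(-1)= (0 14 3 11 4 7 5 15 2 8 12 10)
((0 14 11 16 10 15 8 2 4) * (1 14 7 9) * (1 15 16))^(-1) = (0 4 2 8 15 9 7)(1 11 14)(10 16)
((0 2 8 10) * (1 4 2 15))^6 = (0 10 8 2 4 1 15)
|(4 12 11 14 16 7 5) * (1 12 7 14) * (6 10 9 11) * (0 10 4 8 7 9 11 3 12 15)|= 30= |(0 10 11 1 15)(3 12 6 4 9)(5 8 7)(14 16)|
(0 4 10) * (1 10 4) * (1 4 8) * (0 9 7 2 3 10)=(0 4 8 1)(2 3 10 9 7)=[4, 0, 3, 10, 8, 5, 6, 2, 1, 7, 9]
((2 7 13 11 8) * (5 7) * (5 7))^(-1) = ((2 7 13 11 8))^(-1) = (2 8 11 13 7)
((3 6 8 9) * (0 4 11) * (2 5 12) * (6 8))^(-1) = (0 11 4)(2 12 5)(3 9 8)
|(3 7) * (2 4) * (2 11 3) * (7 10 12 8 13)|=|(2 4 11 3 10 12 8 13 7)|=9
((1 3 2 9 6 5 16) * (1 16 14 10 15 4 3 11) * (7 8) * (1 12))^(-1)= ((16)(1 11 12)(2 9 6 5 14 10 15 4 3)(7 8))^(-1)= (16)(1 12 11)(2 3 4 15 10 14 5 6 9)(7 8)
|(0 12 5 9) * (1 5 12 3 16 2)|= |(0 3 16 2 1 5 9)|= 7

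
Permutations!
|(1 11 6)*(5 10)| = 6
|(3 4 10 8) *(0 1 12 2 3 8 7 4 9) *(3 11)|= |(0 1 12 2 11 3 9)(4 10 7)|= 21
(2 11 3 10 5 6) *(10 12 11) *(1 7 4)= (1 7 4)(2 10 5 6)(3 12 11)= [0, 7, 10, 12, 1, 6, 2, 4, 8, 9, 5, 3, 11]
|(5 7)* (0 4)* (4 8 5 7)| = 4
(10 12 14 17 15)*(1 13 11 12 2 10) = (1 13 11 12 14 17 15)(2 10) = [0, 13, 10, 3, 4, 5, 6, 7, 8, 9, 2, 12, 14, 11, 17, 1, 16, 15]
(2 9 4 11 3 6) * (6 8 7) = [0, 1, 9, 8, 11, 5, 2, 6, 7, 4, 10, 3] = (2 9 4 11 3 8 7 6)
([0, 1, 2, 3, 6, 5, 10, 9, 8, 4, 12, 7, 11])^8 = [0, 1, 2, 3, 6, 5, 10, 9, 8, 4, 12, 7, 11]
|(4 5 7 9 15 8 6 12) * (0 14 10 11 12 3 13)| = |(0 14 10 11 12 4 5 7 9 15 8 6 3 13)| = 14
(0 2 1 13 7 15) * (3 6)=(0 2 1 13 7 15)(3 6)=[2, 13, 1, 6, 4, 5, 3, 15, 8, 9, 10, 11, 12, 7, 14, 0]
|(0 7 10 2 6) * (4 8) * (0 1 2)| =|(0 7 10)(1 2 6)(4 8)| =6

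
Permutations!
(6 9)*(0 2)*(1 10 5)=[2, 10, 0, 3, 4, 1, 9, 7, 8, 6, 5]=(0 2)(1 10 5)(6 9)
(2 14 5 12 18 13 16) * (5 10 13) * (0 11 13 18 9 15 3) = [11, 1, 14, 0, 4, 12, 6, 7, 8, 15, 18, 13, 9, 16, 10, 3, 2, 17, 5] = (0 11 13 16 2 14 10 18 5 12 9 15 3)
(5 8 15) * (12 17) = (5 8 15)(12 17) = [0, 1, 2, 3, 4, 8, 6, 7, 15, 9, 10, 11, 17, 13, 14, 5, 16, 12]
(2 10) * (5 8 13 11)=(2 10)(5 8 13 11)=[0, 1, 10, 3, 4, 8, 6, 7, 13, 9, 2, 5, 12, 11]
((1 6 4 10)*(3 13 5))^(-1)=((1 6 4 10)(3 13 5))^(-1)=(1 10 4 6)(3 5 13)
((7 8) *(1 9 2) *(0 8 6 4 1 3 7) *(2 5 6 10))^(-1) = (0 8)(1 4 6 5 9)(2 10 7 3)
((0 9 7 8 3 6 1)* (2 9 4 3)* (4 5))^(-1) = (0 1 6 3 4 5)(2 8 7 9) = ((0 5 4 3 6 1)(2 9 7 8))^(-1)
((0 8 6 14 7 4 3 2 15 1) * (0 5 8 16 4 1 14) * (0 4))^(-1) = ((0 16)(1 5 8 6 4 3 2 15 14 7))^(-1) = (0 16)(1 7 14 15 2 3 4 6 8 5)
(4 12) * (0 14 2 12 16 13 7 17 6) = (0 14 2 12 4 16 13 7 17 6) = [14, 1, 12, 3, 16, 5, 0, 17, 8, 9, 10, 11, 4, 7, 2, 15, 13, 6]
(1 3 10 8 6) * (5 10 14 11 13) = [0, 3, 2, 14, 4, 10, 1, 7, 6, 9, 8, 13, 12, 5, 11] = (1 3 14 11 13 5 10 8 6)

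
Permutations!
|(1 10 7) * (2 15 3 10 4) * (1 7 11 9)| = |(1 4 2 15 3 10 11 9)| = 8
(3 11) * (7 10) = (3 11)(7 10) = [0, 1, 2, 11, 4, 5, 6, 10, 8, 9, 7, 3]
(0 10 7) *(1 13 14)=(0 10 7)(1 13 14)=[10, 13, 2, 3, 4, 5, 6, 0, 8, 9, 7, 11, 12, 14, 1]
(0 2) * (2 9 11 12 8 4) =[9, 1, 0, 3, 2, 5, 6, 7, 4, 11, 10, 12, 8] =(0 9 11 12 8 4 2)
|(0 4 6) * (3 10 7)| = 3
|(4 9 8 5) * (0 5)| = 5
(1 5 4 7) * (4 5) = [0, 4, 2, 3, 7, 5, 6, 1] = (1 4 7)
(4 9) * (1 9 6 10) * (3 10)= (1 9 4 6 3 10)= [0, 9, 2, 10, 6, 5, 3, 7, 8, 4, 1]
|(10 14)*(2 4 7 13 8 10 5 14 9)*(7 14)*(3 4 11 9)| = 24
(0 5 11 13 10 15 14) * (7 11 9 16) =[5, 1, 2, 3, 4, 9, 6, 11, 8, 16, 15, 13, 12, 10, 0, 14, 7] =(0 5 9 16 7 11 13 10 15 14)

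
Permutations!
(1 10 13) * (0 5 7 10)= (0 5 7 10 13 1)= [5, 0, 2, 3, 4, 7, 6, 10, 8, 9, 13, 11, 12, 1]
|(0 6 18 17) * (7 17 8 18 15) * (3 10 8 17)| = 9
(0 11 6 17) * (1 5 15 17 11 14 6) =[14, 5, 2, 3, 4, 15, 11, 7, 8, 9, 10, 1, 12, 13, 6, 17, 16, 0] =(0 14 6 11 1 5 15 17)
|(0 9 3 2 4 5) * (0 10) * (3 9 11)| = 7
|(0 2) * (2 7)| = 3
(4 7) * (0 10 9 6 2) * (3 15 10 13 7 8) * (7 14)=(0 13 14 7 4 8 3 15 10 9 6 2)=[13, 1, 0, 15, 8, 5, 2, 4, 3, 6, 9, 11, 12, 14, 7, 10]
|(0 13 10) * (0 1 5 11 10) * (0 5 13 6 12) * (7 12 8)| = |(0 6 8 7 12)(1 13 5 11 10)| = 5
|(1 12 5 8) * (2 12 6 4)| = 7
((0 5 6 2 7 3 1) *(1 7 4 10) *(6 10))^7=((0 5 10 1)(2 4 6)(3 7))^7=(0 1 10 5)(2 4 6)(3 7)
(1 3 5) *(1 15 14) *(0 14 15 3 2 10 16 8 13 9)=(0 14 1 2 10 16 8 13 9)(3 5)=[14, 2, 10, 5, 4, 3, 6, 7, 13, 0, 16, 11, 12, 9, 1, 15, 8]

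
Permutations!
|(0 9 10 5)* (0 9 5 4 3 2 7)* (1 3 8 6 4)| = 24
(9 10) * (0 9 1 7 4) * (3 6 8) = [9, 7, 2, 6, 0, 5, 8, 4, 3, 10, 1] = (0 9 10 1 7 4)(3 6 8)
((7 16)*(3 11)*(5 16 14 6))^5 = ((3 11)(5 16 7 14 6))^5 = (16)(3 11)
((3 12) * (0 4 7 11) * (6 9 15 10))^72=((0 4 7 11)(3 12)(6 9 15 10))^72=(15)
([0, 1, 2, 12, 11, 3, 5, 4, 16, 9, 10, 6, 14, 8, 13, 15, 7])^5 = (3 16 5 8 6 13 11 14 4 12 7)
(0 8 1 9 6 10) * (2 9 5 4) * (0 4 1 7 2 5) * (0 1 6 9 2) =(0 8 7)(4 5 6 10) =[8, 1, 2, 3, 5, 6, 10, 0, 7, 9, 4]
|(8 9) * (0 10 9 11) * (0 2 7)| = 7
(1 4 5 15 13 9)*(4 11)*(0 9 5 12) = (0 9 1 11 4 12)(5 15 13) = [9, 11, 2, 3, 12, 15, 6, 7, 8, 1, 10, 4, 0, 5, 14, 13]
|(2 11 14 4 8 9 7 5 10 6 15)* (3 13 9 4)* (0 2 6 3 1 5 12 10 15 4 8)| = 18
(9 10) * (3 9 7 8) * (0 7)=[7, 1, 2, 9, 4, 5, 6, 8, 3, 10, 0]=(0 7 8 3 9 10)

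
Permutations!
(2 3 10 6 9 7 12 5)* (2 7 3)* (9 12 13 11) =(3 10 6 12 5 7 13 11 9) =[0, 1, 2, 10, 4, 7, 12, 13, 8, 3, 6, 9, 5, 11]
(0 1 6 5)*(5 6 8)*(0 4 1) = (1 8 5 4) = [0, 8, 2, 3, 1, 4, 6, 7, 5]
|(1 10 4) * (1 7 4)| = |(1 10)(4 7)| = 2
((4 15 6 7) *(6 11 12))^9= (4 12)(6 15)(7 11)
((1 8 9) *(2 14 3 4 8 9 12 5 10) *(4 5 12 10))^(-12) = (2 3 4 10 14 5 8)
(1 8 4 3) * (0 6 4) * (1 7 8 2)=(0 6 4 3 7 8)(1 2)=[6, 2, 1, 7, 3, 5, 4, 8, 0]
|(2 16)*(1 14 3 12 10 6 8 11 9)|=18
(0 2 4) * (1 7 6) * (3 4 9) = (0 2 9 3 4)(1 7 6) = [2, 7, 9, 4, 0, 5, 1, 6, 8, 3]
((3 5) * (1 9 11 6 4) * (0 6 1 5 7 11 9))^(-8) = ((0 6 4 5 3 7 11 1))^(-8) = (11)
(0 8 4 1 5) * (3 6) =[8, 5, 2, 6, 1, 0, 3, 7, 4] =(0 8 4 1 5)(3 6)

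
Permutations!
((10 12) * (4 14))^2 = (14)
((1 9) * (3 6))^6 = ((1 9)(3 6))^6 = (9)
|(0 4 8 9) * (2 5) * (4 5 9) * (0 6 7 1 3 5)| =|(1 3 5 2 9 6 7)(4 8)| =14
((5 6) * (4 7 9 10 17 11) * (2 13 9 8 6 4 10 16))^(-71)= (2 13 9 16)(4 5 6 8 7)(10 17 11)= ((2 13 9 16)(4 7 8 6 5)(10 17 11))^(-71)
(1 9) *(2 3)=(1 9)(2 3)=[0, 9, 3, 2, 4, 5, 6, 7, 8, 1]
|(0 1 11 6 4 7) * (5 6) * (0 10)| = 8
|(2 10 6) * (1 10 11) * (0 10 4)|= |(0 10 6 2 11 1 4)|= 7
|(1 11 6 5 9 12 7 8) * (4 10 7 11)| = 5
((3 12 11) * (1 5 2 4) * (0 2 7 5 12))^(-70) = (12)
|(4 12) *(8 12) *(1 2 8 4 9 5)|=6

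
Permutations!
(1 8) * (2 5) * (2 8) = (1 2 5 8) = [0, 2, 5, 3, 4, 8, 6, 7, 1]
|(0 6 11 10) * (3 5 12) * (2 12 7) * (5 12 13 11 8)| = |(0 6 8 5 7 2 13 11 10)(3 12)| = 18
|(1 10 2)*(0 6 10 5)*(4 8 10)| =8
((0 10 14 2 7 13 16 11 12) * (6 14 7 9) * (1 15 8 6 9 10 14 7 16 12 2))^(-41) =(0 8 12 15 13 1 7 14 6)(2 11 16 10)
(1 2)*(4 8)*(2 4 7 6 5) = (1 4 8 7 6 5 2) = [0, 4, 1, 3, 8, 2, 5, 6, 7]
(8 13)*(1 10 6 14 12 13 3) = (1 10 6 14 12 13 8 3) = [0, 10, 2, 1, 4, 5, 14, 7, 3, 9, 6, 11, 13, 8, 12]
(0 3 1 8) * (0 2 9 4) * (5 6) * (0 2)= (0 3 1 8)(2 9 4)(5 6)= [3, 8, 9, 1, 2, 6, 5, 7, 0, 4]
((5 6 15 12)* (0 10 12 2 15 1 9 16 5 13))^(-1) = ((0 10 12 13)(1 9 16 5 6)(2 15))^(-1) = (0 13 12 10)(1 6 5 16 9)(2 15)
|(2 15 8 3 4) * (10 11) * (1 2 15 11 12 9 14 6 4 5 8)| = |(1 2 11 10 12 9 14 6 4 15)(3 5 8)| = 30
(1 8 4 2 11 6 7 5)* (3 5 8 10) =(1 10 3 5)(2 11 6 7 8 4) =[0, 10, 11, 5, 2, 1, 7, 8, 4, 9, 3, 6]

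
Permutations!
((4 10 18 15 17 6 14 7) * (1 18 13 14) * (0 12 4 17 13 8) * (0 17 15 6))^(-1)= (0 17 8 10 4 12)(1 6 18)(7 14 13 15)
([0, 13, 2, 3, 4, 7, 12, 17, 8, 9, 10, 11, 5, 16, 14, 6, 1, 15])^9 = (5 15)(6 7)(12 17)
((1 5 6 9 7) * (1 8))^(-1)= (1 8 7 9 6 5)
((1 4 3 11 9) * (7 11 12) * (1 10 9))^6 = (12)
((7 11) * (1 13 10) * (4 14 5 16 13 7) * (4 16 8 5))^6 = ((1 7 11 16 13 10)(4 14)(5 8))^6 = (16)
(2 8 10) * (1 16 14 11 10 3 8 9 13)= [0, 16, 9, 8, 4, 5, 6, 7, 3, 13, 2, 10, 12, 1, 11, 15, 14]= (1 16 14 11 10 2 9 13)(3 8)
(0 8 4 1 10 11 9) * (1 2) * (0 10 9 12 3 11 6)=(0 8 4 2 1 9 10 6)(3 11 12)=[8, 9, 1, 11, 2, 5, 0, 7, 4, 10, 6, 12, 3]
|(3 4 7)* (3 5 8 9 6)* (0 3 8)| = 15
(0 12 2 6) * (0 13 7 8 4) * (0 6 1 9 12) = (1 9 12 2)(4 6 13 7 8) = [0, 9, 1, 3, 6, 5, 13, 8, 4, 12, 10, 11, 2, 7]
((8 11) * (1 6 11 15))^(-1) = ((1 6 11 8 15))^(-1) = (1 15 8 11 6)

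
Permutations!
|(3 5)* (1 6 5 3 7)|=|(1 6 5 7)|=4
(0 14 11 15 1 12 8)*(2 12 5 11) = (0 14 2 12 8)(1 5 11 15) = [14, 5, 12, 3, 4, 11, 6, 7, 0, 9, 10, 15, 8, 13, 2, 1]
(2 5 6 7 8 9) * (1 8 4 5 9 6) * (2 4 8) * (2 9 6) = (1 9 4 5)(2 6 7 8) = [0, 9, 6, 3, 5, 1, 7, 8, 2, 4]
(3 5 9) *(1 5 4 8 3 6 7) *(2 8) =[0, 5, 8, 4, 2, 9, 7, 1, 3, 6] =(1 5 9 6 7)(2 8 3 4)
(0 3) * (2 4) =(0 3)(2 4) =[3, 1, 4, 0, 2]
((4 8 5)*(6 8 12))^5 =(12)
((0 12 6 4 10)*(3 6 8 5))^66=(0 8 3 4)(5 6 10 12)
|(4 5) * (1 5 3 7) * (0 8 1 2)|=|(0 8 1 5 4 3 7 2)|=8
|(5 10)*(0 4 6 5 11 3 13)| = |(0 4 6 5 10 11 3 13)| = 8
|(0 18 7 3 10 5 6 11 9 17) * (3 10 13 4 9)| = 12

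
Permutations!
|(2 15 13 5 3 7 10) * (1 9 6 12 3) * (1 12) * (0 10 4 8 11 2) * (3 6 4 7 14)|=22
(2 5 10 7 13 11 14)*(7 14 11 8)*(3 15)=(2 5 10 14)(3 15)(7 13 8)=[0, 1, 5, 15, 4, 10, 6, 13, 7, 9, 14, 11, 12, 8, 2, 3]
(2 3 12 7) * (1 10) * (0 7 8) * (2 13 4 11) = (0 7 13 4 11 2 3 12 8)(1 10) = [7, 10, 3, 12, 11, 5, 6, 13, 0, 9, 1, 2, 8, 4]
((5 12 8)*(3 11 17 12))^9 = (3 12)(5 17)(8 11)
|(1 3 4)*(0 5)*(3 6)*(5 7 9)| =|(0 7 9 5)(1 6 3 4)| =4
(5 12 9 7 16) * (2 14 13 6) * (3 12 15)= (2 14 13 6)(3 12 9 7 16 5 15)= [0, 1, 14, 12, 4, 15, 2, 16, 8, 7, 10, 11, 9, 6, 13, 3, 5]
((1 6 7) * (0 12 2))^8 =((0 12 2)(1 6 7))^8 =(0 2 12)(1 7 6)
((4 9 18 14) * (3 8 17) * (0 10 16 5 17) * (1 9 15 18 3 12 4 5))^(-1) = (0 8 3 9 1 16 10)(4 12 17 5 14 18 15)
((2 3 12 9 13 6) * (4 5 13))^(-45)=((2 3 12 9 4 5 13 6))^(-45)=(2 9 13 3 4 6 12 5)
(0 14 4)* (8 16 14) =(0 8 16 14 4) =[8, 1, 2, 3, 0, 5, 6, 7, 16, 9, 10, 11, 12, 13, 4, 15, 14]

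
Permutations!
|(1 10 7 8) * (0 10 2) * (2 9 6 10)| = |(0 2)(1 9 6 10 7 8)| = 6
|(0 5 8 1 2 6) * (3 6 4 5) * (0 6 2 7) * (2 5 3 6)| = 9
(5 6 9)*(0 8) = (0 8)(5 6 9) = [8, 1, 2, 3, 4, 6, 9, 7, 0, 5]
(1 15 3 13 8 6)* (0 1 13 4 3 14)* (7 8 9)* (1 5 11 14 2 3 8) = (0 5 11 14)(1 15 2 3 4 8 6 13 9 7) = [5, 15, 3, 4, 8, 11, 13, 1, 6, 7, 10, 14, 12, 9, 0, 2]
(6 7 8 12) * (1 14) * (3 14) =(1 3 14)(6 7 8 12) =[0, 3, 2, 14, 4, 5, 7, 8, 12, 9, 10, 11, 6, 13, 1]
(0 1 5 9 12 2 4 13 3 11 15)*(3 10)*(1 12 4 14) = [12, 5, 14, 11, 13, 9, 6, 7, 8, 4, 3, 15, 2, 10, 1, 0] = (0 12 2 14 1 5 9 4 13 10 3 11 15)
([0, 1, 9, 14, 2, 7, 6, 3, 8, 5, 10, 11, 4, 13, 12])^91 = (2 7 12 9 3 4 5 14)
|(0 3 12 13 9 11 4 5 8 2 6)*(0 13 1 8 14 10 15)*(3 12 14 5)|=|(0 12 1 8 2 6 13 9 11 4 3 14 10 15)|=14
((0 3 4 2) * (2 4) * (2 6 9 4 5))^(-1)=((0 3 6 9 4 5 2))^(-1)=(0 2 5 4 9 6 3)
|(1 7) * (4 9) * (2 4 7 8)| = 6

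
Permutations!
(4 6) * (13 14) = (4 6)(13 14) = [0, 1, 2, 3, 6, 5, 4, 7, 8, 9, 10, 11, 12, 14, 13]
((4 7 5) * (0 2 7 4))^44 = ((0 2 7 5))^44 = (7)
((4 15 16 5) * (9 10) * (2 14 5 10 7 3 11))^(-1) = (2 11 3 7 9 10 16 15 4 5 14)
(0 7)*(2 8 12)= (0 7)(2 8 12)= [7, 1, 8, 3, 4, 5, 6, 0, 12, 9, 10, 11, 2]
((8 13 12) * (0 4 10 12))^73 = ((0 4 10 12 8 13))^73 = (0 4 10 12 8 13)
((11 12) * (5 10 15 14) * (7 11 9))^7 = (5 14 15 10)(7 9 12 11)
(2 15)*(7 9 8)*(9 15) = [0, 1, 9, 3, 4, 5, 6, 15, 7, 8, 10, 11, 12, 13, 14, 2] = (2 9 8 7 15)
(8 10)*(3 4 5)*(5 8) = (3 4 8 10 5) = [0, 1, 2, 4, 8, 3, 6, 7, 10, 9, 5]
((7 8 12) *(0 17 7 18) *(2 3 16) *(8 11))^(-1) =(0 18 12 8 11 7 17)(2 16 3)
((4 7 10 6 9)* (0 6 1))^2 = ((0 6 9 4 7 10 1))^2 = (0 9 7 1 6 4 10)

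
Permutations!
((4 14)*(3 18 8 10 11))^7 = (3 8 11 18 10)(4 14)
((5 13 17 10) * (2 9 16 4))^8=((2 9 16 4)(5 13 17 10))^8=(17)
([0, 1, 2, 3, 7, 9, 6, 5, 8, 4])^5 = (4 7 5 9)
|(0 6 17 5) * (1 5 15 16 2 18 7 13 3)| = |(0 6 17 15 16 2 18 7 13 3 1 5)| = 12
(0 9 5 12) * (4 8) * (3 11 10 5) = (0 9 3 11 10 5 12)(4 8) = [9, 1, 2, 11, 8, 12, 6, 7, 4, 3, 5, 10, 0]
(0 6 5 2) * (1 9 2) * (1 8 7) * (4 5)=(0 6 4 5 8 7 1 9 2)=[6, 9, 0, 3, 5, 8, 4, 1, 7, 2]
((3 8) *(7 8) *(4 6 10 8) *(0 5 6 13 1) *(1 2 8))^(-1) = ((0 5 6 10 1)(2 8 3 7 4 13))^(-1) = (0 1 10 6 5)(2 13 4 7 3 8)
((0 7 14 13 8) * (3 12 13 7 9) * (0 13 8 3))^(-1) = (0 9)(3 13 8 12)(7 14)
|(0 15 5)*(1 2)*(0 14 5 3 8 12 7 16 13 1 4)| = 22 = |(0 15 3 8 12 7 16 13 1 2 4)(5 14)|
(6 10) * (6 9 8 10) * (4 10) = (4 10 9 8) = [0, 1, 2, 3, 10, 5, 6, 7, 4, 8, 9]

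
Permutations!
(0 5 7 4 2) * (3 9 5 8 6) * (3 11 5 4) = (0 8 6 11 5 7 3 9 4 2) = [8, 1, 0, 9, 2, 7, 11, 3, 6, 4, 10, 5]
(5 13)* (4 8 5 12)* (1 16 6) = (1 16 6)(4 8 5 13 12) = [0, 16, 2, 3, 8, 13, 1, 7, 5, 9, 10, 11, 4, 12, 14, 15, 6]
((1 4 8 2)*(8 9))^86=(1 4 9 8 2)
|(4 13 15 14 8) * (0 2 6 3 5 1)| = |(0 2 6 3 5 1)(4 13 15 14 8)| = 30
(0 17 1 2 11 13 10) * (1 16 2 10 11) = (0 17 16 2 1 10)(11 13) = [17, 10, 1, 3, 4, 5, 6, 7, 8, 9, 0, 13, 12, 11, 14, 15, 2, 16]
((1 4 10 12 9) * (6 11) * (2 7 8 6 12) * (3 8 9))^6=(3 8 6 11 12)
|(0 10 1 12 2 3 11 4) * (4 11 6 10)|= 6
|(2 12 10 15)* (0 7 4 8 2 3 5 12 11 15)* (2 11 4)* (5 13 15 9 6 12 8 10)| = 30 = |(0 7 2 4 10)(3 13 15)(5 8 11 9 6 12)|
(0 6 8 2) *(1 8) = (0 6 1 8 2) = [6, 8, 0, 3, 4, 5, 1, 7, 2]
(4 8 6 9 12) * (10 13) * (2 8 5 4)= (2 8 6 9 12)(4 5)(10 13)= [0, 1, 8, 3, 5, 4, 9, 7, 6, 12, 13, 11, 2, 10]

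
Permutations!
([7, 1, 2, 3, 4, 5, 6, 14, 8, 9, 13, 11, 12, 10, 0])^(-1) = [14, 1, 2, 3, 4, 5, 6, 0, 8, 9, 13, 11, 12, 10, 7]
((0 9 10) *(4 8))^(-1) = (0 10 9)(4 8)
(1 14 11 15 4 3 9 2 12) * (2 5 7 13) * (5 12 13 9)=[0, 14, 13, 5, 3, 7, 6, 9, 8, 12, 10, 15, 1, 2, 11, 4]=(1 14 11 15 4 3 5 7 9 12)(2 13)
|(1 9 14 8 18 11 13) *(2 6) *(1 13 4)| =14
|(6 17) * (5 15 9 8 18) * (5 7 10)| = |(5 15 9 8 18 7 10)(6 17)| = 14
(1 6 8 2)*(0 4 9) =(0 4 9)(1 6 8 2) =[4, 6, 1, 3, 9, 5, 8, 7, 2, 0]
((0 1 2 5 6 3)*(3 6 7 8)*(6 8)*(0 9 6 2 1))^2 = ((2 5 7)(3 9 6 8))^2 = (2 7 5)(3 6)(8 9)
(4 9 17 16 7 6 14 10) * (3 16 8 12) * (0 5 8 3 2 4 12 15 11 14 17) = (0 5 8 15 11 14 10 12 2 4 9)(3 16 7 6 17) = [5, 1, 4, 16, 9, 8, 17, 6, 15, 0, 12, 14, 2, 13, 10, 11, 7, 3]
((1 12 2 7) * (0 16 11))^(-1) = (0 11 16)(1 7 2 12) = ((0 16 11)(1 12 2 7))^(-1)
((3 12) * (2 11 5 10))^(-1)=((2 11 5 10)(3 12))^(-1)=(2 10 5 11)(3 12)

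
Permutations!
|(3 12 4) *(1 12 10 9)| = |(1 12 4 3 10 9)| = 6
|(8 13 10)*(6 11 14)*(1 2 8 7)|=|(1 2 8 13 10 7)(6 11 14)|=6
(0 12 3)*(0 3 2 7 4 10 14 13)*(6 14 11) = (0 12 2 7 4 10 11 6 14 13) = [12, 1, 7, 3, 10, 5, 14, 4, 8, 9, 11, 6, 2, 0, 13]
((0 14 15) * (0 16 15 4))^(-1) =((0 14 4)(15 16))^(-1) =(0 4 14)(15 16)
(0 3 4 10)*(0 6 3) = (3 4 10 6) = [0, 1, 2, 4, 10, 5, 3, 7, 8, 9, 6]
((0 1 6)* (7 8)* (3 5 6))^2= (8)(0 3 6 1 5)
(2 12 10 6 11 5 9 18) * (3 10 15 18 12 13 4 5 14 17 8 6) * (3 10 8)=[0, 1, 13, 8, 5, 9, 11, 7, 6, 12, 10, 14, 15, 4, 17, 18, 16, 3, 2]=(2 13 4 5 9 12 15 18)(3 8 6 11 14 17)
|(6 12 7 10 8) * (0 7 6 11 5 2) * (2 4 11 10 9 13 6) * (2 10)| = 9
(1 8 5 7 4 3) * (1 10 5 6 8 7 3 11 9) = (1 7 4 11 9)(3 10 5)(6 8) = [0, 7, 2, 10, 11, 3, 8, 4, 6, 1, 5, 9]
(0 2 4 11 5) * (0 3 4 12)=(0 2 12)(3 4 11 5)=[2, 1, 12, 4, 11, 3, 6, 7, 8, 9, 10, 5, 0]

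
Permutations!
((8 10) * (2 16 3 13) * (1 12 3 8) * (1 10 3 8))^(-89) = ((1 12 8 3 13 2 16))^(-89) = (1 8 13 16 12 3 2)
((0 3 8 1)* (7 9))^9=((0 3 8 1)(7 9))^9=(0 3 8 1)(7 9)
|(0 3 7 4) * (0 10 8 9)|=|(0 3 7 4 10 8 9)|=7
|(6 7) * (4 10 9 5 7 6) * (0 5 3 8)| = |(0 5 7 4 10 9 3 8)| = 8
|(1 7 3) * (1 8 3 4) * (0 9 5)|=6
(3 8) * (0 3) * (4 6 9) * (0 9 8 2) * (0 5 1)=(0 3 2 5 1)(4 6 8 9)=[3, 0, 5, 2, 6, 1, 8, 7, 9, 4]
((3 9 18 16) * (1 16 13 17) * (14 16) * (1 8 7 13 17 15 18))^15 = ((1 14 16 3 9)(7 13 15 18 17 8))^15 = (7 18)(8 15)(13 17)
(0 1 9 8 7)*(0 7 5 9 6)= (0 1 6)(5 9 8)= [1, 6, 2, 3, 4, 9, 0, 7, 5, 8]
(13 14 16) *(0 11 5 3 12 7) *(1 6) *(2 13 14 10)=(0 11 5 3 12 7)(1 6)(2 13 10)(14 16)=[11, 6, 13, 12, 4, 3, 1, 0, 8, 9, 2, 5, 7, 10, 16, 15, 14]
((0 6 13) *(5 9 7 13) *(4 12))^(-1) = ((0 6 5 9 7 13)(4 12))^(-1) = (0 13 7 9 5 6)(4 12)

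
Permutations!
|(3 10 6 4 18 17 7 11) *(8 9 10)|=10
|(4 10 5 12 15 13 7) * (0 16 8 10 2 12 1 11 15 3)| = 14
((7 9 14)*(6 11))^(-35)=(6 11)(7 9 14)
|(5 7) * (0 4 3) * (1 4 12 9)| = |(0 12 9 1 4 3)(5 7)| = 6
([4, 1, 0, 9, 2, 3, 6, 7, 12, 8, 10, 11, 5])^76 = [4, 1, 0, 9, 2, 3, 6, 7, 12, 8, 10, 11, 5]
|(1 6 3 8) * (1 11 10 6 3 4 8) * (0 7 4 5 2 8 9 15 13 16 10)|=|(0 7 4 9 15 13 16 10 6 5 2 8 11)(1 3)|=26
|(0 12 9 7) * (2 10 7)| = 6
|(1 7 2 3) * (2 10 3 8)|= |(1 7 10 3)(2 8)|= 4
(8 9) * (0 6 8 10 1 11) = (0 6 8 9 10 1 11) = [6, 11, 2, 3, 4, 5, 8, 7, 9, 10, 1, 0]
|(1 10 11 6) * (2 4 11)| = 6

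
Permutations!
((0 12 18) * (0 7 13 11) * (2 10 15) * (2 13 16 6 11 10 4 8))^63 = (18)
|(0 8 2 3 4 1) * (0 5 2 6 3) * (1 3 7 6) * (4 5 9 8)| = |(0 4 3 5 2)(1 9 8)(6 7)| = 30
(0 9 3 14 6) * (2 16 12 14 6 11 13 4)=(0 9 3 6)(2 16 12 14 11 13 4)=[9, 1, 16, 6, 2, 5, 0, 7, 8, 3, 10, 13, 14, 4, 11, 15, 12]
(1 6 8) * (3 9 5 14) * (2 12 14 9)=(1 6 8)(2 12 14 3)(5 9)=[0, 6, 12, 2, 4, 9, 8, 7, 1, 5, 10, 11, 14, 13, 3]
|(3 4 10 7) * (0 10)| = 5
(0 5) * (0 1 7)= [5, 7, 2, 3, 4, 1, 6, 0]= (0 5 1 7)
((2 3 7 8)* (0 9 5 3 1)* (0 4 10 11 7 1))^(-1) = (0 2 8 7 11 10 4 1 3 5 9)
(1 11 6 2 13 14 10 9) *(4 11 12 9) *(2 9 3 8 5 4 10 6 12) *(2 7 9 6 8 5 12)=(1 7 9)(2 13 14 8 12 3 5 4 11)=[0, 7, 13, 5, 11, 4, 6, 9, 12, 1, 10, 2, 3, 14, 8]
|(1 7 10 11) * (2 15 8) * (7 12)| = 15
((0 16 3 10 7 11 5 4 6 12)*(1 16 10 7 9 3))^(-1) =(0 12 6 4 5 11 7 3 9 10)(1 16)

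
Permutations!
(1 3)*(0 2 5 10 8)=(0 2 5 10 8)(1 3)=[2, 3, 5, 1, 4, 10, 6, 7, 0, 9, 8]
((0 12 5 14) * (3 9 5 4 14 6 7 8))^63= ((0 12 4 14)(3 9 5 6 7 8))^63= (0 14 4 12)(3 6)(5 8)(7 9)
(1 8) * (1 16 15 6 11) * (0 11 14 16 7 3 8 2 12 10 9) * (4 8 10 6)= [11, 2, 12, 10, 8, 5, 14, 3, 7, 0, 9, 1, 6, 13, 16, 4, 15]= (0 11 1 2 12 6 14 16 15 4 8 7 3 10 9)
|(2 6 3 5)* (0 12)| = 4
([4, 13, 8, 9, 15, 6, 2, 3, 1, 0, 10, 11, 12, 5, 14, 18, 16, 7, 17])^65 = (0 4 15 18 17 7 3 9)(1 8 2 6 5 13)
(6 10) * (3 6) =(3 6 10) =[0, 1, 2, 6, 4, 5, 10, 7, 8, 9, 3]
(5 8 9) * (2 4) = [0, 1, 4, 3, 2, 8, 6, 7, 9, 5] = (2 4)(5 8 9)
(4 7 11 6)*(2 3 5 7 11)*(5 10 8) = [0, 1, 3, 10, 11, 7, 4, 2, 5, 9, 8, 6] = (2 3 10 8 5 7)(4 11 6)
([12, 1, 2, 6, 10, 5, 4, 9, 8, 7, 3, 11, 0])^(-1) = (0 12)(3 10 4 6)(7 9)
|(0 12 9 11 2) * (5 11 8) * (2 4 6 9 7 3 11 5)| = 10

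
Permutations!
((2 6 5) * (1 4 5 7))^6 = (7)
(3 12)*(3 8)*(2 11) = (2 11)(3 12 8) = [0, 1, 11, 12, 4, 5, 6, 7, 3, 9, 10, 2, 8]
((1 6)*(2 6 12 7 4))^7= (1 12 7 4 2 6)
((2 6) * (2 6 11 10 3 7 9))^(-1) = ((2 11 10 3 7 9))^(-1) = (2 9 7 3 10 11)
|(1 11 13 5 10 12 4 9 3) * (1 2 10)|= |(1 11 13 5)(2 10 12 4 9 3)|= 12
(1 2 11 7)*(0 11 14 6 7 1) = (0 11 1 2 14 6 7) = [11, 2, 14, 3, 4, 5, 7, 0, 8, 9, 10, 1, 12, 13, 6]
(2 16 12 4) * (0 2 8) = (0 2 16 12 4 8) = [2, 1, 16, 3, 8, 5, 6, 7, 0, 9, 10, 11, 4, 13, 14, 15, 12]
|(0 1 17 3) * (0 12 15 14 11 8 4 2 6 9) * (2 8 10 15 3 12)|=8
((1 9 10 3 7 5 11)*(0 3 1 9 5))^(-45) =(11)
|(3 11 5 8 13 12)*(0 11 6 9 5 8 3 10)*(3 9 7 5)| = 30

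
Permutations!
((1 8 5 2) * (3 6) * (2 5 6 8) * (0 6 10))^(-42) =((0 6 3 8 10)(1 2))^(-42) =(0 8 6 10 3)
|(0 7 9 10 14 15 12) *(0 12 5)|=7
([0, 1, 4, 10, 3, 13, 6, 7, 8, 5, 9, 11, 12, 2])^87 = [0, 1, 10, 5, 9, 4, 6, 7, 8, 2, 13, 11, 12, 3]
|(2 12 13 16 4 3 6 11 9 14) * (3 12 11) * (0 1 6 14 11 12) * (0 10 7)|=|(0 1 6 3 14 2 12 13 16 4 10 7)(9 11)|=12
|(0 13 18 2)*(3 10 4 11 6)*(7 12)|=20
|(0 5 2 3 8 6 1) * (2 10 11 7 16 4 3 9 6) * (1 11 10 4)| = 12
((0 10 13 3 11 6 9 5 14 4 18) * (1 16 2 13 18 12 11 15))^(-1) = ((0 10 18)(1 16 2 13 3 15)(4 12 11 6 9 5 14))^(-1) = (0 18 10)(1 15 3 13 2 16)(4 14 5 9 6 11 12)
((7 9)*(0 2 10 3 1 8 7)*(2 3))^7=((0 3 1 8 7 9)(2 10))^7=(0 3 1 8 7 9)(2 10)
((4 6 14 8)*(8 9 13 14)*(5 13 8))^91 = (14)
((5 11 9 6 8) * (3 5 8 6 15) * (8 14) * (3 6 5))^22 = (5 9 6 11 15)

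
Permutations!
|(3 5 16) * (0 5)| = |(0 5 16 3)| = 4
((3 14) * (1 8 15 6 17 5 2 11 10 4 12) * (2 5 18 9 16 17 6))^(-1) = (1 12 4 10 11 2 15 8)(3 14)(9 18 17 16)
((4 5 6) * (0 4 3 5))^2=(3 6 5)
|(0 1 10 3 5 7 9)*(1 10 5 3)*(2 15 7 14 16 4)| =11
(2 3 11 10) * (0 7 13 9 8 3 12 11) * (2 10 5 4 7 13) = (0 13 9 8 3)(2 12 11 5 4 7) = [13, 1, 12, 0, 7, 4, 6, 2, 3, 8, 10, 5, 11, 9]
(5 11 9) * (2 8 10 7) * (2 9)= [0, 1, 8, 3, 4, 11, 6, 9, 10, 5, 7, 2]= (2 8 10 7 9 5 11)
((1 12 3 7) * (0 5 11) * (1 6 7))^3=(12)(6 7)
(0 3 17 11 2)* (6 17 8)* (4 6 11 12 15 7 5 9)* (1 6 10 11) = (0 3 8 1 6 17 12 15 7 5 9 4 10 11 2) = [3, 6, 0, 8, 10, 9, 17, 5, 1, 4, 11, 2, 15, 13, 14, 7, 16, 12]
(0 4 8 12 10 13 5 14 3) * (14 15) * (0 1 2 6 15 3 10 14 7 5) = (0 4 8 12 14 10 13)(1 2 6 15 7 5 3) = [4, 2, 6, 1, 8, 3, 15, 5, 12, 9, 13, 11, 14, 0, 10, 7]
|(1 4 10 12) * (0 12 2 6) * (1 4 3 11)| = |(0 12 4 10 2 6)(1 3 11)| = 6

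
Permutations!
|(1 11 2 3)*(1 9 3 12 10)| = 10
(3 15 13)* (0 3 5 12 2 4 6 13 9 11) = (0 3 15 9 11)(2 4 6 13 5 12) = [3, 1, 4, 15, 6, 12, 13, 7, 8, 11, 10, 0, 2, 5, 14, 9]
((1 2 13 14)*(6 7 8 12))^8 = (14)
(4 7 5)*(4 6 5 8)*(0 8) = [8, 1, 2, 3, 7, 6, 5, 0, 4] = (0 8 4 7)(5 6)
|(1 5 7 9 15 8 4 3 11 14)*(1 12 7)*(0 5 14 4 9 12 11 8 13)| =22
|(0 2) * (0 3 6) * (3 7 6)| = 4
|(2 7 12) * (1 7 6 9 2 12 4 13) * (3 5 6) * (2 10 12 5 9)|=|(1 7 4 13)(2 3 9 10 12 5 6)|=28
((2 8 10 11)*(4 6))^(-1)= (2 11 10 8)(4 6)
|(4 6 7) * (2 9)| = 6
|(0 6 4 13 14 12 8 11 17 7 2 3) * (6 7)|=|(0 7 2 3)(4 13 14 12 8 11 17 6)|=8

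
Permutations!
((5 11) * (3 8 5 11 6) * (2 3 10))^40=((11)(2 3 8 5 6 10))^40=(11)(2 6 8)(3 10 5)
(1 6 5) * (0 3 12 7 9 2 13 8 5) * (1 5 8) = [3, 6, 13, 12, 4, 5, 0, 9, 8, 2, 10, 11, 7, 1] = (0 3 12 7 9 2 13 1 6)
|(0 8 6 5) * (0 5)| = |(0 8 6)| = 3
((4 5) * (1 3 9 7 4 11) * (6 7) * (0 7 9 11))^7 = (0 5 4 7)(1 3 11)(6 9)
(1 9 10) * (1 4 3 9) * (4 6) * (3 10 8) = [0, 1, 2, 9, 10, 5, 4, 7, 3, 8, 6] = (3 9 8)(4 10 6)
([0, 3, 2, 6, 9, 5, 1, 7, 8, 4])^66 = [0, 1, 2, 3, 4, 5, 6, 7, 8, 9]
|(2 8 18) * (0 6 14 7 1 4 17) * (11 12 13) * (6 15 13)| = |(0 15 13 11 12 6 14 7 1 4 17)(2 8 18)| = 33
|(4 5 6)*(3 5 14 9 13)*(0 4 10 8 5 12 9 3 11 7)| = |(0 4 14 3 12 9 13 11 7)(5 6 10 8)| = 36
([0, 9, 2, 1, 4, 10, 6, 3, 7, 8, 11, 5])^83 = [0, 7, 2, 8, 4, 11, 6, 9, 1, 3, 5, 10]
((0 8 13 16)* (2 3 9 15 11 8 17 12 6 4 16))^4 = (0 4 12)(2 11 3 8 9 13 15)(6 17 16)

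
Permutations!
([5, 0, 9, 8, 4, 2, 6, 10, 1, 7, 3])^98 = [1, 8, 5, 10, 4, 0, 6, 9, 3, 2, 7]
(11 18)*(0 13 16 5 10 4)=(0 13 16 5 10 4)(11 18)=[13, 1, 2, 3, 0, 10, 6, 7, 8, 9, 4, 18, 12, 16, 14, 15, 5, 17, 11]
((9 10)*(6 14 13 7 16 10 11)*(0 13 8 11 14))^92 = (0 7 10 14 11)(6 13 16 9 8)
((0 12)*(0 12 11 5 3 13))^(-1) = (0 13 3 5 11)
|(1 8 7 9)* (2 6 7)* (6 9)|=|(1 8 2 9)(6 7)|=4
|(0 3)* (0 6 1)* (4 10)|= 4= |(0 3 6 1)(4 10)|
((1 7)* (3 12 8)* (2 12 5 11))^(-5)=((1 7)(2 12 8 3 5 11))^(-5)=(1 7)(2 12 8 3 5 11)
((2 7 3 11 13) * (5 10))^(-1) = (2 13 11 3 7)(5 10)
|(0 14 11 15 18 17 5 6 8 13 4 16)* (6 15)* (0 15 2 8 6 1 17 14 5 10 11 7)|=44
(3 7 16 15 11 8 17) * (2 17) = (2 17 3 7 16 15 11 8) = [0, 1, 17, 7, 4, 5, 6, 16, 2, 9, 10, 8, 12, 13, 14, 11, 15, 3]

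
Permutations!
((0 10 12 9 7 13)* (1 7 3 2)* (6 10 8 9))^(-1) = (0 13 7 1 2 3 9 8)(6 12 10)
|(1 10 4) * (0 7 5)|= 3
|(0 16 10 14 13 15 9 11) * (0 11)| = 7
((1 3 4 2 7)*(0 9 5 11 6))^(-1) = ((0 9 5 11 6)(1 3 4 2 7))^(-1) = (0 6 11 5 9)(1 7 2 4 3)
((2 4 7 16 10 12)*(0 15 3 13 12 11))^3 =(0 13 4 10 15 12 7 11 3 2 16)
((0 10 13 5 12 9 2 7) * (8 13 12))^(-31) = (0 7 2 9 12 10)(5 13 8)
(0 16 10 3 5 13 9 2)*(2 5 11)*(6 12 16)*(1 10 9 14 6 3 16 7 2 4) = [3, 10, 0, 11, 1, 13, 12, 2, 8, 5, 16, 4, 7, 14, 6, 15, 9] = (0 3 11 4 1 10 16 9 5 13 14 6 12 7 2)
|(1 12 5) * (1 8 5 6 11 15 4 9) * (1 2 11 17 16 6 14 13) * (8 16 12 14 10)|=105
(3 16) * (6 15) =[0, 1, 2, 16, 4, 5, 15, 7, 8, 9, 10, 11, 12, 13, 14, 6, 3] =(3 16)(6 15)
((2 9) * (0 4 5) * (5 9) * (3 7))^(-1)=((0 4 9 2 5)(3 7))^(-1)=(0 5 2 9 4)(3 7)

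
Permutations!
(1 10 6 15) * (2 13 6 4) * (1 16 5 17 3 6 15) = [0, 10, 13, 6, 2, 17, 1, 7, 8, 9, 4, 11, 12, 15, 14, 16, 5, 3] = (1 10 4 2 13 15 16 5 17 3 6)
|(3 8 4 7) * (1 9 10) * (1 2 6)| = 20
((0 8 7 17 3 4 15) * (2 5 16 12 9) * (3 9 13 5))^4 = ((0 8 7 17 9 2 3 4 15)(5 16 12 13))^4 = (0 9 15 17 4 7 3 8 2)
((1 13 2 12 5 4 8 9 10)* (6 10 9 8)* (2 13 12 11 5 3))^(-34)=((13)(1 12 3 2 11 5 4 6 10))^(-34)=(13)(1 3 11 4 10 12 2 5 6)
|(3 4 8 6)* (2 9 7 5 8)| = 8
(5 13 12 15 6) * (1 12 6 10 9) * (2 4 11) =(1 12 15 10 9)(2 4 11)(5 13 6) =[0, 12, 4, 3, 11, 13, 5, 7, 8, 1, 9, 2, 15, 6, 14, 10]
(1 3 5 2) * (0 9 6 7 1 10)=(0 9 6 7 1 3 5 2 10)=[9, 3, 10, 5, 4, 2, 7, 1, 8, 6, 0]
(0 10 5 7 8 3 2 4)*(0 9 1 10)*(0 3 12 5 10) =(0 3 2 4 9 1)(5 7 8 12) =[3, 0, 4, 2, 9, 7, 6, 8, 12, 1, 10, 11, 5]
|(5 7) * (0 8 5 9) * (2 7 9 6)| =12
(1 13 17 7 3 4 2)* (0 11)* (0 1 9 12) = (0 11 1 13 17 7 3 4 2 9 12) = [11, 13, 9, 4, 2, 5, 6, 3, 8, 12, 10, 1, 0, 17, 14, 15, 16, 7]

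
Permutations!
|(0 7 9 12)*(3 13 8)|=12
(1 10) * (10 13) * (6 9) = (1 13 10)(6 9) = [0, 13, 2, 3, 4, 5, 9, 7, 8, 6, 1, 11, 12, 10]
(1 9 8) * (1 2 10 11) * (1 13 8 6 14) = (1 9 6 14)(2 10 11 13 8) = [0, 9, 10, 3, 4, 5, 14, 7, 2, 6, 11, 13, 12, 8, 1]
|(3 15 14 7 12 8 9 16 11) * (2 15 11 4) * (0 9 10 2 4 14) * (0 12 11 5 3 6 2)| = 12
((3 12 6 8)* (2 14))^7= (2 14)(3 8 6 12)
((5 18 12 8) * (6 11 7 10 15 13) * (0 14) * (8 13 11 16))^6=((0 14)(5 18 12 13 6 16 8)(7 10 15 11))^6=(5 8 16 6 13 12 18)(7 15)(10 11)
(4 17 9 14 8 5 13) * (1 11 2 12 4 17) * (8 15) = (1 11 2 12 4)(5 13 17 9 14 15 8) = [0, 11, 12, 3, 1, 13, 6, 7, 5, 14, 10, 2, 4, 17, 15, 8, 16, 9]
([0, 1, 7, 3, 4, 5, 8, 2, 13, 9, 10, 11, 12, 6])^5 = [0, 1, 7, 3, 4, 5, 13, 2, 6, 9, 10, 11, 12, 8]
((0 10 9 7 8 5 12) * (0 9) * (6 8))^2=((0 10)(5 12 9 7 6 8))^2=(5 9 6)(7 8 12)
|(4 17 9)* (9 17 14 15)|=|(17)(4 14 15 9)|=4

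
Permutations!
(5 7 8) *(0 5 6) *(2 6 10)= (0 5 7 8 10 2 6)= [5, 1, 6, 3, 4, 7, 0, 8, 10, 9, 2]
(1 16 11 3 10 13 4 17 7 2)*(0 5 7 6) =(0 5 7 2 1 16 11 3 10 13 4 17 6) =[5, 16, 1, 10, 17, 7, 0, 2, 8, 9, 13, 3, 12, 4, 14, 15, 11, 6]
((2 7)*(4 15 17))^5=(2 7)(4 17 15)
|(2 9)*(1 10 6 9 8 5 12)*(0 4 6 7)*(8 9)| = 18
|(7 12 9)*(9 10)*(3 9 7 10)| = |(3 9 10 7 12)| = 5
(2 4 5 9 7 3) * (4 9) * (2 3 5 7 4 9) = (4 7 5 9) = [0, 1, 2, 3, 7, 9, 6, 5, 8, 4]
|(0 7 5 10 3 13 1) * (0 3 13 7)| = 6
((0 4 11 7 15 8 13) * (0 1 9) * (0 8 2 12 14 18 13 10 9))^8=(0 18 2 11 1 14 15 4 13 12 7)(8 9 10)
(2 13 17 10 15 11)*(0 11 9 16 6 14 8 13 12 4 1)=(0 11 2 12 4 1)(6 14 8 13 17 10 15 9 16)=[11, 0, 12, 3, 1, 5, 14, 7, 13, 16, 15, 2, 4, 17, 8, 9, 6, 10]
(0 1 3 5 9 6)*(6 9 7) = [1, 3, 2, 5, 4, 7, 0, 6, 8, 9] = (9)(0 1 3 5 7 6)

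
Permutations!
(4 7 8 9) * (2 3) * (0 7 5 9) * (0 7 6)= (0 6)(2 3)(4 5 9)(7 8)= [6, 1, 3, 2, 5, 9, 0, 8, 7, 4]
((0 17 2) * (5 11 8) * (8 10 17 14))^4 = ((0 14 8 5 11 10 17 2))^4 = (0 11)(2 5)(8 17)(10 14)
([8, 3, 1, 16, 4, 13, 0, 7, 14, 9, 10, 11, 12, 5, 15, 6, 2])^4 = (16)(0 6 15 14 8)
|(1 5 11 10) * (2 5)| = 5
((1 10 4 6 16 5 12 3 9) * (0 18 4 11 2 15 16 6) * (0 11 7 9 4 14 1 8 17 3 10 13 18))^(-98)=((1 13 18 14)(2 15 16 5 12 10 7 9 8 17 3 4 11))^(-98)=(1 18)(2 7 11 10 4 12 3 5 17 16 8 15 9)(13 14)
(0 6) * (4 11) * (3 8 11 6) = (0 3 8 11 4 6) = [3, 1, 2, 8, 6, 5, 0, 7, 11, 9, 10, 4]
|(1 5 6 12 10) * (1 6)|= |(1 5)(6 12 10)|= 6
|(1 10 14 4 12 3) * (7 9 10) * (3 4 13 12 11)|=10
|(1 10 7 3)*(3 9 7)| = 6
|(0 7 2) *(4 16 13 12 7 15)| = 8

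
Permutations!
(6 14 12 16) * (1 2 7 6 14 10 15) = (1 2 7 6 10 15)(12 16 14) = [0, 2, 7, 3, 4, 5, 10, 6, 8, 9, 15, 11, 16, 13, 12, 1, 14]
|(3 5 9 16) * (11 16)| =5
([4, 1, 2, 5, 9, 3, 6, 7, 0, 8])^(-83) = [4, 1, 2, 5, 9, 3, 6, 7, 0, 8]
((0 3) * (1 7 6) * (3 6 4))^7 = (0 6 1 7 4 3)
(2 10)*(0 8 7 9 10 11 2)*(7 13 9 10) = (0 8 13 9 7 10)(2 11) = [8, 1, 11, 3, 4, 5, 6, 10, 13, 7, 0, 2, 12, 9]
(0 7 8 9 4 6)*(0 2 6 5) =(0 7 8 9 4 5)(2 6) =[7, 1, 6, 3, 5, 0, 2, 8, 9, 4]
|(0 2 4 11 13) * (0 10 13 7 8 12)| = |(0 2 4 11 7 8 12)(10 13)| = 14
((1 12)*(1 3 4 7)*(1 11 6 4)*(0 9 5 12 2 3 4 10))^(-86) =(0 4 10 12 6 5 11 9 7)(1 2 3)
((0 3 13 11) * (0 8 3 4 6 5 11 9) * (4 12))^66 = (0 8 4 13 5)(3 6 9 11 12)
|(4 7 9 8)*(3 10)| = 4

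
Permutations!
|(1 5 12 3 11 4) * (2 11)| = 7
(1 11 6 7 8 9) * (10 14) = (1 11 6 7 8 9)(10 14) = [0, 11, 2, 3, 4, 5, 7, 8, 9, 1, 14, 6, 12, 13, 10]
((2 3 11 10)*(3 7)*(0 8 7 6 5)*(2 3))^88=((0 8 7 2 6 5)(3 11 10))^88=(0 6 7)(2 8 5)(3 11 10)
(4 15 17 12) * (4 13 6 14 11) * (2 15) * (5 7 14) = (2 15 17 12 13 6 5 7 14 11 4) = [0, 1, 15, 3, 2, 7, 5, 14, 8, 9, 10, 4, 13, 6, 11, 17, 16, 12]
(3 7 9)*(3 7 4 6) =(3 4 6)(7 9) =[0, 1, 2, 4, 6, 5, 3, 9, 8, 7]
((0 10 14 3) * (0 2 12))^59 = (0 12 2 3 14 10)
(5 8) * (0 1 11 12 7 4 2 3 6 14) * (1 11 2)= (0 11 12 7 4 1 2 3 6 14)(5 8)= [11, 2, 3, 6, 1, 8, 14, 4, 5, 9, 10, 12, 7, 13, 0]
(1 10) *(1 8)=[0, 10, 2, 3, 4, 5, 6, 7, 1, 9, 8]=(1 10 8)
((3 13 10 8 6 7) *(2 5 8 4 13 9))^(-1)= (2 9 3 7 6 8 5)(4 10 13)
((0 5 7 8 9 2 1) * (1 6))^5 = ((0 5 7 8 9 2 6 1))^5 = (0 2 7 1 9 5 6 8)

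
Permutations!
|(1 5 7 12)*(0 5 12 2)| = 4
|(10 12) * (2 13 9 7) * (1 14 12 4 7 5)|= |(1 14 12 10 4 7 2 13 9 5)|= 10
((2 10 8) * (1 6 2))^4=(1 8 10 2 6)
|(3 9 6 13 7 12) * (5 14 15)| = 6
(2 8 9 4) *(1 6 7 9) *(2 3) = (1 6 7 9 4 3 2 8) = [0, 6, 8, 2, 3, 5, 7, 9, 1, 4]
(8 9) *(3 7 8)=(3 7 8 9)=[0, 1, 2, 7, 4, 5, 6, 8, 9, 3]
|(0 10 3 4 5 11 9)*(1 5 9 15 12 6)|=|(0 10 3 4 9)(1 5 11 15 12 6)|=30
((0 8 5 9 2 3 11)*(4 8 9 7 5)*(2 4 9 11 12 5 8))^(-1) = (0 11)(2 4 9 8 7 5 12 3)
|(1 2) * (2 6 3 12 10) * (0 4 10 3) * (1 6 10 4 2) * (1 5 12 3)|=12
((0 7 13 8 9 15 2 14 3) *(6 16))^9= (6 16)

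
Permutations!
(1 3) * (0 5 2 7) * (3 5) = (0 3 1 5 2 7) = [3, 5, 7, 1, 4, 2, 6, 0]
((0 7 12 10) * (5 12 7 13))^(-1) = ((0 13 5 12 10))^(-1) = (0 10 12 5 13)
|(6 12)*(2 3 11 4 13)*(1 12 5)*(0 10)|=20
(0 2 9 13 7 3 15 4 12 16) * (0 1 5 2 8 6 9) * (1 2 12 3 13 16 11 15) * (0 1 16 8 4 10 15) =(0 4 3 16 2 1 5 12 11)(6 9 8)(7 13)(10 15) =[4, 5, 1, 16, 3, 12, 9, 13, 6, 8, 15, 0, 11, 7, 14, 10, 2]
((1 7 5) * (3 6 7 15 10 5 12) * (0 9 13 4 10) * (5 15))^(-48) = ((0 9 13 4 10 15)(1 5)(3 6 7 12))^(-48) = (15)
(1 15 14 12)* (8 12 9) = (1 15 14 9 8 12) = [0, 15, 2, 3, 4, 5, 6, 7, 12, 8, 10, 11, 1, 13, 9, 14]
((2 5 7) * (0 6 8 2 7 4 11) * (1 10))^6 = ((0 6 8 2 5 4 11)(1 10))^6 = (0 11 4 5 2 8 6)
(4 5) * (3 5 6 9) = (3 5 4 6 9) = [0, 1, 2, 5, 6, 4, 9, 7, 8, 3]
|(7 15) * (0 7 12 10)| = 5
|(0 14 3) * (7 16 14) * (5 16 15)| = |(0 7 15 5 16 14 3)| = 7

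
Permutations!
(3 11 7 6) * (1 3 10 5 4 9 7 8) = (1 3 11 8)(4 9 7 6 10 5) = [0, 3, 2, 11, 9, 4, 10, 6, 1, 7, 5, 8]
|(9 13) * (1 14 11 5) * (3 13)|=12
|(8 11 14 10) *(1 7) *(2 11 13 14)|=4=|(1 7)(2 11)(8 13 14 10)|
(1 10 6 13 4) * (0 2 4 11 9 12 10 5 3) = (0 2 4 1 5 3)(6 13 11 9 12 10) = [2, 5, 4, 0, 1, 3, 13, 7, 8, 12, 6, 9, 10, 11]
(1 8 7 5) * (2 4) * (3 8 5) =(1 5)(2 4)(3 8 7) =[0, 5, 4, 8, 2, 1, 6, 3, 7]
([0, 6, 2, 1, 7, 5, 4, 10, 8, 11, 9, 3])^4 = (1 10)(3 7)(4 11)(6 9)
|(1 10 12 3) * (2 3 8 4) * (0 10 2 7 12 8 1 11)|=|(0 10 8 4 7 12 1 2 3 11)|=10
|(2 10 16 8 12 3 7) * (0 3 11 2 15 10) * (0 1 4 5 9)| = |(0 3 7 15 10 16 8 12 11 2 1 4 5 9)| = 14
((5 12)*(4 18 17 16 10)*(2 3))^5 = (18)(2 3)(5 12)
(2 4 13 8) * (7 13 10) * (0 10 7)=(0 10)(2 4 7 13 8)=[10, 1, 4, 3, 7, 5, 6, 13, 2, 9, 0, 11, 12, 8]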